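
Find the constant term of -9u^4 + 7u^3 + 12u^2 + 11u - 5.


Read off the constant term: -5


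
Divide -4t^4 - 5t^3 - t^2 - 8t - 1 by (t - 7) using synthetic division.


Synthetic division with c = 7. Coefficients: -4, -5, -1, -8, -1
Bring down -4.
  -4 * 7 = -28; -28 - 5 = -33
  -33 * 7 = -231; -231 - 1 = -232
  -232 * 7 = -1624; -1624 - 8 = -1632
  -1632 * 7 = -11424; -11424 - 1 = -11425
Quotient: -4t^3 - 33t^2 - 232t - 1632, Remainder: -11425


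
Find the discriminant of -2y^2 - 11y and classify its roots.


D = b^2 - 4ac = (-11)^2 - 4(-2)(0) = 121 = 121
Since D > 0: two distinct rational roots


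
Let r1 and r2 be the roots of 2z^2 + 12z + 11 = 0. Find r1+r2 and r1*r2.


For az^2+bz+c=0: sum = -b/a, product = c/a.
a=2, b=12, c=11
Sum = -(12)/2 = -6
Product = (11)/2 = 11/2


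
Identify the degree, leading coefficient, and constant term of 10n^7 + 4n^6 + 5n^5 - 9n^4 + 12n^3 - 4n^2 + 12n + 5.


Highest power of n is 7, with coefficient 10. Constant term is 5.
Degree = 7, leading coefficient = 10, constant term = 5


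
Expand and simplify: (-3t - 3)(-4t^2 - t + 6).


Distribute each term of the first polynomial:
  (-3t)(-4t^2 - t + 6) = 12t^3 + 3t^2 - 18t
  (-3)(-4t^2 - t + 6) = 12t^2 + 3t - 18
Sum: 12t^3 + 15t^2 - 15t - 18


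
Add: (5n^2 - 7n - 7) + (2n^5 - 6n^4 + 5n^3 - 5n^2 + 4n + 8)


Align terms by degree and add:
  5n^2 - 7n - 7
+ 2n^5 - 6n^4 + 5n^3 - 5n^2 + 4n + 8
= 2n^5 - 6n^4 + 5n^3 - 3n + 1


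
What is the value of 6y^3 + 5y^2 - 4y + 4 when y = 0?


Using direct substitution:
  6 * (0)^3 = 0
  5 * (0)^2 = 0
  -4 * (0)^1 = 0
  constant: 4
Sum = 0 + 0 + 0 + 4 = 4


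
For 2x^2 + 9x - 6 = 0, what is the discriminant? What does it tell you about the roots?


D = b^2 - 4ac = (9)^2 - 4(2)(-6) = 81 + 48 = 129
Since D > 0: two distinct irrational roots


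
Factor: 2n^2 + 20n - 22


Roots satisfy r1 + r2 = -b/a = -10 and r1*r2 = c/a = -11.
So r1 = 1, r2 = -11.
2n^2 + 20n - 22 = 2(n - r1)(n - r2) = 2(n - 1)(n + 11)


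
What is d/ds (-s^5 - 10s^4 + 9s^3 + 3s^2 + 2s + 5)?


Apply the power rule term by term:
  d/ds(-s^5) = -5s^4
  d/ds(-10s^4) = -40s^3
  d/ds(9s^3) = 27s^2
  d/ds(3s^2) = 6s
  d/ds(2s) = 2
  d/ds(5) = 0
p'(s) = -5s^4 - 40s^3 + 27s^2 + 6s + 2


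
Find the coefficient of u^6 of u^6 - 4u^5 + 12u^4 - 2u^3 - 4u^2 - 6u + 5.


Read off the coefficient of u^6: 1


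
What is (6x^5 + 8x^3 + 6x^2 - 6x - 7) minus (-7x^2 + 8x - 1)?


Distribute the minus sign:
  (6x^5 + 8x^3 + 6x^2 - 6x - 7)
- (-7x^2 + 8x - 1)
Negate second polynomial: 7x^2 - 8x + 1
Add: 6x^5 + 8x^3 + 13x^2 - 14x - 6


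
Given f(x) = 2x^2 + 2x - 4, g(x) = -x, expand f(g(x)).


Substitute g(x) into f:
f(g(x)) = 2*(-x)^2 + 2*(-x) + (-4)
(-x)^2 = x^2
Expand and combine: 2x^2 - 2x - 4


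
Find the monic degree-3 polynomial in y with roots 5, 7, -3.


p(y) = (y - 5)(y - 7)(y + 3)
Expand: y^3 - 9y^2 - y + 105


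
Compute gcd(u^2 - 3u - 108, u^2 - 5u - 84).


Factor each:
  u^2 - 3u - 108 = (u - 12)(u + 9)
  u^2 - 5u - 84 = (u - 12)(u + 7)
Common monic factor: u - 12


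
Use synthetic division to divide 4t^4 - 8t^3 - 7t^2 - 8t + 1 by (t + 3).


Synthetic division with c = -3. Coefficients: 4, -8, -7, -8, 1
Bring down 4.
  4 * -3 = -12; -12 - 8 = -20
  -20 * -3 = 60; 60 - 7 = 53
  53 * -3 = -159; -159 - 8 = -167
  -167 * -3 = 501; 501 + 1 = 502
Quotient: 4t^3 - 20t^2 + 53t - 167, Remainder: 502


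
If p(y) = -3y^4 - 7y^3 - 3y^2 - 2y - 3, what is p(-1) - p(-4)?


p(-1) = 0
p(-4) = -363
p(-1) - p(-4) = 0 + 363 = 363


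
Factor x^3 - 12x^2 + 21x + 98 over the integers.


Try integer roots (divisors of 98). x=7: p(7)=0.
Divide out (x - 7): quotient is x^2 - 5x - 14.
Factor the quadratic: (x + 2)(x - 7)
Result: (x - 7)(x + 2)(x - 7)


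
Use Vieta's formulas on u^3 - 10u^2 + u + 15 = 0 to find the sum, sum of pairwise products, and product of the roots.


Monic cubic u^3+bu^2+cu+d=0: sum=-b, pairwise sum=c, product=-d.
b=-10, c=1, d=15
r1+r2+r3 = 10
r1r2+r1r3+r2r3 = 1
r1r2r3 = -15


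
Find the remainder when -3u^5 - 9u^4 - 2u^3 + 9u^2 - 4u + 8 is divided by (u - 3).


By the Remainder Theorem, the remainder equals p(3):
  -3*(3)^5 = -729
  -9*(3)^4 = -729
  -2*(3)^3 = -54
  9*(3)^2 = 81
  -4*(3)^1 = -12
  constant: 8
Sum: -729 - 729 - 54 + 81 - 12 + 8 = -1435


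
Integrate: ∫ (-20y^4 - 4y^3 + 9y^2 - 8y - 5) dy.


Reverse power rule on each term:
  ∫ -20y^4 dy = -4y^5
  ∫ -4y^3 dy = -y^4
  ∫ 9y^2 dy = 3y^3
  ∫ -8y dy = -4y^2
  ∫ -5 dy = -5y
F(y) = -4y^5 - y^4 + 3y^3 - 4y^2 - 5y + C


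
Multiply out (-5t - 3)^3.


Expand (-5t - 3)^3 by repeated multiplication:
  (-5t - 3)^2 = 25t^2 + 30t + 9
= -125t^3 - 225t^2 - 135t - 27


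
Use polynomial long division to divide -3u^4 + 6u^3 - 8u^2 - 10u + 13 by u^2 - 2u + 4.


(-3u^4 + 6u^3 - 8u^2 - 10u + 13) / (u^2 - 2u + 4)
Step 1: -3u^2 * (u^2 - 2u + 4) = -3u^4 + 6u^3 - 12u^2; subtract.
Step 2: 0 * (u^2 - 2u + 4) = 0; subtract.
Step 3: 4 * (u^2 - 2u + 4) = 4u^2 - 8u + 16; subtract.
Quotient: -3u^2 + 4, Remainder: -2u - 3


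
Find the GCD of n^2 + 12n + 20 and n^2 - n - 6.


Factor each:
  n^2 + 12n + 20 = (n + 2)(n + 10)
  n^2 - n - 6 = (n + 2)(n - 3)
Common monic factor: n + 2


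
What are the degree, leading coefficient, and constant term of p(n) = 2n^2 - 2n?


Highest power of n is 2, with coefficient 2. Constant term is 0.
Degree = 2, leading coefficient = 2, constant term = 0


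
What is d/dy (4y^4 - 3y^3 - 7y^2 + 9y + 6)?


Apply the power rule term by term:
  d/dy(4y^4) = 16y^3
  d/dy(-3y^3) = -9y^2
  d/dy(-7y^2) = -14y
  d/dy(9y) = 9
  d/dy(6) = 0
p'(y) = 16y^3 - 9y^2 - 14y + 9


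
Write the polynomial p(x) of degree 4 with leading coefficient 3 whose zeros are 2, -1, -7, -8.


p(x) = 3(x - 2)(x + 1)(x + 7)(x + 8)
Expand: 3x^4 + 42x^3 + 117x^2 - 258x - 336


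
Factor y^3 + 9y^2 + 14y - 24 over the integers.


Try integer roots (divisors of -24). y=-6: p(-6)=0.
Divide out (y + 6): quotient is y^2 + 3y - 4.
Factor the quadratic: (y - 1)(y + 4)
Result: (y + 6)(y - 1)(y + 4)


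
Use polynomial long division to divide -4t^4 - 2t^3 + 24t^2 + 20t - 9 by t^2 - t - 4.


(-4t^4 - 2t^3 + 24t^2 + 20t - 9) / (t^2 - t - 4)
Step 1: -4t^2 * (t^2 - t - 4) = -4t^4 + 4t^3 + 16t^2; subtract.
Step 2: -6t * (t^2 - t - 4) = -6t^3 + 6t^2 + 24t; subtract.
Step 3: 2 * (t^2 - t - 4) = 2t^2 - 2t - 8; subtract.
Quotient: -4t^2 - 6t + 2, Remainder: -2t - 1


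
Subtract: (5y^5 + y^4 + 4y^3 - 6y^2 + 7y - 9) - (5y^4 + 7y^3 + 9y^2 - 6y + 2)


Distribute the minus sign:
  (5y^5 + y^4 + 4y^3 - 6y^2 + 7y - 9)
- (5y^4 + 7y^3 + 9y^2 - 6y + 2)
Negate second polynomial: -5y^4 - 7y^3 - 9y^2 + 6y - 2
Add: 5y^5 - 4y^4 - 3y^3 - 15y^2 + 13y - 11


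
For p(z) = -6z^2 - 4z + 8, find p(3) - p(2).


p(3) = -58
p(2) = -24
p(3) - p(2) = -58 + 24 = -34


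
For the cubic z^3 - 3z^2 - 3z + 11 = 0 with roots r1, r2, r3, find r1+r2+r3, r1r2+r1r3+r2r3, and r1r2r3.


Monic cubic z^3+bz^2+cz+d=0: sum=-b, pairwise sum=c, product=-d.
b=-3, c=-3, d=11
r1+r2+r3 = 3
r1r2+r1r3+r2r3 = -3
r1r2r3 = -11


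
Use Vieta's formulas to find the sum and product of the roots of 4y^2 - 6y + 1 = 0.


For ay^2+by+c=0: sum = -b/a, product = c/a.
a=4, b=-6, c=1
Sum = -(-6)/4 = 3/2
Product = (1)/4 = 1/4


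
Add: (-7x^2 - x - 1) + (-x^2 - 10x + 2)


Align terms by degree and add:
  -7x^2 - x - 1
  -x^2 - 10x + 2
= -8x^2 - 11x + 1


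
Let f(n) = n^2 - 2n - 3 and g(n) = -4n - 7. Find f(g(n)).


Substitute g(n) into f:
f(g(n)) = 1*(-4n - 7)^2 + (-2)*(-4n - 7) + (-3)
(-4n - 7)^2 = 16n^2 + 56n + 49
Expand and combine: 16n^2 + 64n + 60


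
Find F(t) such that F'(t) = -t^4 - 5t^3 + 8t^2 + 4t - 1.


Reverse power rule on each term:
  ∫ -t^4 dt = -(1/5)t^5
  ∫ -5t^3 dt = -(5/4)t^4
  ∫ 8t^2 dt = (8/3)t^3
  ∫ 4t dt = 2t^2
  ∫ -1 dt = -t
F(t) = -(1/5)t^5 - (5/4)t^4 + (8/3)t^3 + 2t^2 - t + C


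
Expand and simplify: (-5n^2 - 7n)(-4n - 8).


Distribute each term of the first polynomial:
  (-5n^2)(-4n - 8) = 20n^3 + 40n^2
  (-7n)(-4n - 8) = 28n^2 + 56n
Sum: 20n^3 + 68n^2 + 56n


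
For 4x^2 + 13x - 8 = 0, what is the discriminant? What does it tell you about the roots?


D = b^2 - 4ac = (13)^2 - 4(4)(-8) = 169 + 128 = 297
Since D > 0: two distinct irrational roots


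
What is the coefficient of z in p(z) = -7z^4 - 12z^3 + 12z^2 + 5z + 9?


Read off the coefficient of z: 5


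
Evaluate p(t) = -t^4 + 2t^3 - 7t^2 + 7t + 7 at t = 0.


Using direct substitution:
  -1 * (0)^4 = 0
  2 * (0)^3 = 0
  -7 * (0)^2 = 0
  7 * (0)^1 = 0
  constant: 7
Sum = 0 + 0 + 0 + 0 + 7 = 7


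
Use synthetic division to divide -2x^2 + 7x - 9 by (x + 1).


Synthetic division with c = -1. Coefficients: -2, 7, -9
Bring down -2.
  -2 * -1 = 2; 2 + 7 = 9
  9 * -1 = -9; -9 - 9 = -18
Quotient: -2x + 9, Remainder: -18


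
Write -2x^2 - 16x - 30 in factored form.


Roots satisfy r1 + r2 = -b/a = -8 and r1*r2 = c/a = 15.
So r1 = -5, r2 = -3.
-2x^2 - 16x - 30 = -2(x - r1)(x - r2) = -2(x + 5)(x + 3)


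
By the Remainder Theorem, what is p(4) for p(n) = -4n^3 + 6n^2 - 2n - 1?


By the Remainder Theorem, the remainder equals p(4):
  -4*(4)^3 = -256
  6*(4)^2 = 96
  -2*(4)^1 = -8
  constant: -1
Sum: -256 + 96 - 8 - 1 = -169


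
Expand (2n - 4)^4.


Expand (2n - 4)^4 by repeated multiplication:
  (2n - 4)^2 = 4n^2 - 16n + 16
  (2n - 4)^3 = 8n^3 - 48n^2 + 96n - 64
= 16n^4 - 128n^3 + 384n^2 - 512n + 256


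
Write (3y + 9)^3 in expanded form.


Expand (3y + 9)^3 by repeated multiplication:
  (3y + 9)^2 = 9y^2 + 54y + 81
= 27y^3 + 243y^2 + 729y + 729


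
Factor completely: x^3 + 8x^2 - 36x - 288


Try integer roots (divisors of -288). x=-6: p(-6)=0.
Divide out (x + 6): quotient is x^2 + 2x - 48.
Factor the quadratic: (x + 8)(x - 6)
Result: (x + 6)(x + 8)(x - 6)


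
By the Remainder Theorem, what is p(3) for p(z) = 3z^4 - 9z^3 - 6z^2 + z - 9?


By the Remainder Theorem, the remainder equals p(3):
  3*(3)^4 = 243
  -9*(3)^3 = -243
  -6*(3)^2 = -54
  1*(3)^1 = 3
  constant: -9
Sum: 243 - 243 - 54 + 3 - 9 = -60


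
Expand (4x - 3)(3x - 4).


Distribute each term of the first polynomial:
  (4x)(3x - 4) = 12x^2 - 16x
  (-3)(3x - 4) = -9x + 12
Sum: 12x^2 - 25x + 12


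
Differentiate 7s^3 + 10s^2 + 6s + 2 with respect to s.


Apply the power rule term by term:
  d/ds(7s^3) = 21s^2
  d/ds(10s^2) = 20s
  d/ds(6s) = 6
  d/ds(2) = 0
p'(s) = 21s^2 + 20s + 6


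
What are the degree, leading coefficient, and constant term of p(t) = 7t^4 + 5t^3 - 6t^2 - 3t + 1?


Highest power of t is 4, with coefficient 7. Constant term is 1.
Degree = 4, leading coefficient = 7, constant term = 1


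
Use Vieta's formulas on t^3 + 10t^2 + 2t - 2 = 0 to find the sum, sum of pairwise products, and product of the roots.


Monic cubic t^3+bt^2+ct+d=0: sum=-b, pairwise sum=c, product=-d.
b=10, c=2, d=-2
r1+r2+r3 = -10
r1r2+r1r3+r2r3 = 2
r1r2r3 = 2


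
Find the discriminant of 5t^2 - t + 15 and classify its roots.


D = b^2 - 4ac = (-1)^2 - 4(5)(15) = 1 - 300 = -299
Since D < 0: two complex conjugate roots (no real roots)


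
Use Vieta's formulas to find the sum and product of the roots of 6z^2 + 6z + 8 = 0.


For az^2+bz+c=0: sum = -b/a, product = c/a.
a=6, b=6, c=8
Sum = -(6)/6 = -1
Product = (8)/6 = 4/3


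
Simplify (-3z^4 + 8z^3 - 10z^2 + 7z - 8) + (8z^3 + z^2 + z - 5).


Align terms by degree and add:
  -3z^4 + 8z^3 - 10z^2 + 7z - 8
+ 8z^3 + z^2 + z - 5
= -3z^4 + 16z^3 - 9z^2 + 8z - 13


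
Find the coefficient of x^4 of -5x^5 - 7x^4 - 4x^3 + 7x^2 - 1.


Read off the coefficient of x^4: -7


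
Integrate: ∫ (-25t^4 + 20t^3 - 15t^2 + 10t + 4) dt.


Reverse power rule on each term:
  ∫ -25t^4 dt = -5t^5
  ∫ 20t^3 dt = 5t^4
  ∫ -15t^2 dt = -5t^3
  ∫ 10t dt = 5t^2
  ∫ 4 dt = 4t
F(t) = -5t^5 + 5t^4 - 5t^3 + 5t^2 + 4t + C


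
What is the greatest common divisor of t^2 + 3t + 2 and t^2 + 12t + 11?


Factor each:
  t^2 + 3t + 2 = (t + 1)(t + 2)
  t^2 + 12t + 11 = (t + 1)(t + 11)
Common monic factor: t + 1


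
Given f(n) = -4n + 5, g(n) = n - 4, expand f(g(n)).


Substitute g(n) into f:
f(g(n)) = -4*(n - 4) + 5
Expand and combine: -4n + 21


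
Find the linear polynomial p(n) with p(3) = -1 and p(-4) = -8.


p(n) = mn + b. Using p(3)=-1, p(-4)=-8:
m = (-1 + 8)/(3 + 4) = 7/7 = 1
b = -1 - m*(3) = -1 - 3 = -4
p(n) = n - 4


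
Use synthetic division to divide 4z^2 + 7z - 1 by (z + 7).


Synthetic division with c = -7. Coefficients: 4, 7, -1
Bring down 4.
  4 * -7 = -28; -28 + 7 = -21
  -21 * -7 = 147; 147 - 1 = 146
Quotient: 4z - 21, Remainder: 146


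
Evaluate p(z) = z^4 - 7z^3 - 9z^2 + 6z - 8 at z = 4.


Using direct substitution:
  1 * (4)^4 = 256
  -7 * (4)^3 = -448
  -9 * (4)^2 = -144
  6 * (4)^1 = 24
  constant: -8
Sum = 256 - 448 - 144 + 24 - 8 = -320


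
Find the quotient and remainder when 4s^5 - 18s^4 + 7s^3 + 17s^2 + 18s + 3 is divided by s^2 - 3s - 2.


(4s^5 - 18s^4 + 7s^3 + 17s^2 + 18s + 3) / (s^2 - 3s - 2)
Step 1: 4s^3 * (s^2 - 3s - 2) = 4s^5 - 12s^4 - 8s^3; subtract.
Step 2: -6s^2 * (s^2 - 3s - 2) = -6s^4 + 18s^3 + 12s^2; subtract.
Step 3: -3s * (s^2 - 3s - 2) = -3s^3 + 9s^2 + 6s; subtract.
Step 4: -4 * (s^2 - 3s - 2) = -4s^2 + 12s + 8; subtract.
Quotient: 4s^3 - 6s^2 - 3s - 4, Remainder: -5


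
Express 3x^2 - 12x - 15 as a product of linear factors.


Roots satisfy r1 + r2 = -b/a = 4 and r1*r2 = c/a = -5.
So r1 = 5, r2 = -1.
3x^2 - 12x - 15 = 3(x - r1)(x - r2) = 3(x - 5)(x + 1)


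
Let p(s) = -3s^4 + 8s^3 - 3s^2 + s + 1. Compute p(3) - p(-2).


p(3) = -50
p(-2) = -125
p(3) - p(-2) = -50 + 125 = 75


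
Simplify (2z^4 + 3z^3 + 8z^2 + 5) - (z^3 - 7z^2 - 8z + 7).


Distribute the minus sign:
  (2z^4 + 3z^3 + 8z^2 + 5)
- (z^3 - 7z^2 - 8z + 7)
Negate second polynomial: -z^3 + 7z^2 + 8z - 7
Add: 2z^4 + 2z^3 + 15z^2 + 8z - 2


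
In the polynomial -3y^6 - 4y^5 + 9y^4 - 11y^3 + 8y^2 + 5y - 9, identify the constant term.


Read off the constant term: -9


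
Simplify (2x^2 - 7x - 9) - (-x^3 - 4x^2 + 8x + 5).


Distribute the minus sign:
  (2x^2 - 7x - 9)
- (-x^3 - 4x^2 + 8x + 5)
Negate second polynomial: x^3 + 4x^2 - 8x - 5
Add: x^3 + 6x^2 - 15x - 14


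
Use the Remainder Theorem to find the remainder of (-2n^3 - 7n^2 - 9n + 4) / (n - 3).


By the Remainder Theorem, the remainder equals p(3):
  -2*(3)^3 = -54
  -7*(3)^2 = -63
  -9*(3)^1 = -27
  constant: 4
Sum: -54 - 63 - 27 + 4 = -140


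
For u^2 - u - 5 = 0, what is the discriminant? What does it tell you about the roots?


D = b^2 - 4ac = (-1)^2 - 4(1)(-5) = 1 + 20 = 21
Since D > 0: two distinct irrational roots


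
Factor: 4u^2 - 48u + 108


Roots satisfy r1 + r2 = -b/a = 12 and r1*r2 = c/a = 27.
So r1 = 3, r2 = 9.
4u^2 - 48u + 108 = 4(u - r1)(u - r2) = 4(u - 3)(u - 9)


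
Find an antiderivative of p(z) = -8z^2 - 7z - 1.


Reverse power rule on each term:
  ∫ -8z^2 dz = -(8/3)z^3
  ∫ -7z dz = -(7/2)z^2
  ∫ -1 dz = -z
F(z) = -(8/3)z^3 - (7/2)z^2 - z + C


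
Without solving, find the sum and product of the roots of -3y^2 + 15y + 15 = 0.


For ay^2+by+c=0: sum = -b/a, product = c/a.
a=-3, b=15, c=15
Sum = -(15)/-3 = 5
Product = (15)/-3 = -5


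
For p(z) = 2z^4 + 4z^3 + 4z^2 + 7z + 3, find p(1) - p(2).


p(1) = 20
p(2) = 97
p(1) - p(2) = 20 - 97 = -77


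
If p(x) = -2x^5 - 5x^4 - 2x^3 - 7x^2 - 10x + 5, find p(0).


Using direct substitution:
  -2 * (0)^5 = 0
  -5 * (0)^4 = 0
  -2 * (0)^3 = 0
  -7 * (0)^2 = 0
  -10 * (0)^1 = 0
  constant: 5
Sum = 0 + 0 + 0 + 0 + 0 + 5 = 5


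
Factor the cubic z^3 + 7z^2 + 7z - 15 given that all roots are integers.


Try integer roots (divisors of -15). z=1: p(1)=0.
Divide out (z - 1): quotient is z^2 + 8z + 15.
Factor the quadratic: (z + 5)(z + 3)
Result: (z - 1)(z + 5)(z + 3)


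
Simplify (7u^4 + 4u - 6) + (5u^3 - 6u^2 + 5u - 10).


Align terms by degree and add:
  7u^4 + 4u - 6
+ 5u^3 - 6u^2 + 5u - 10
= 7u^4 + 5u^3 - 6u^2 + 9u - 16


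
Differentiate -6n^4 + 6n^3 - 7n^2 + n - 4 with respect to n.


Apply the power rule term by term:
  d/dn(-6n^4) = -24n^3
  d/dn(6n^3) = 18n^2
  d/dn(-7n^2) = -14n
  d/dn(n) = 1
  d/dn(-4) = 0
p'(n) = -24n^3 + 18n^2 - 14n + 1


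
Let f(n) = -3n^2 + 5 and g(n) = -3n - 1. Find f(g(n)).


Substitute g(n) into f:
f(g(n)) = -3*(-3n - 1)^2 + 5
(-3n - 1)^2 = 9n^2 + 6n + 1
Expand and combine: -27n^2 - 18n + 2


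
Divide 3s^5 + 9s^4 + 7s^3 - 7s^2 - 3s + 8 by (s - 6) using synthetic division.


Synthetic division with c = 6. Coefficients: 3, 9, 7, -7, -3, 8
Bring down 3.
  3 * 6 = 18; 18 + 9 = 27
  27 * 6 = 162; 162 + 7 = 169
  169 * 6 = 1014; 1014 - 7 = 1007
  1007 * 6 = 6042; 6042 - 3 = 6039
  6039 * 6 = 36234; 36234 + 8 = 36242
Quotient: 3s^4 + 27s^3 + 169s^2 + 1007s + 6039, Remainder: 36242


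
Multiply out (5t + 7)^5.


Expand (5t + 7)^5 by repeated multiplication:
  (5t + 7)^2 = 25t^2 + 70t + 49
  (5t + 7)^3 = 125t^3 + 525t^2 + 735t + 343
  (5t + 7)^4 = 625t^4 + 3500t^3 + 7350t^2 + 6860t + 2401
= 3125t^5 + 21875t^4 + 61250t^3 + 85750t^2 + 60025t + 16807


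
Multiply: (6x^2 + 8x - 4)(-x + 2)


Distribute each term of the first polynomial:
  (6x^2)(-x + 2) = -6x^3 + 12x^2
  (8x)(-x + 2) = -8x^2 + 16x
  (-4)(-x + 2) = 4x - 8
Sum: -6x^3 + 4x^2 + 20x - 8


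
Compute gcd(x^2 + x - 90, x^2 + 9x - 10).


Factor each:
  x^2 + x - 90 = (x + 10)(x - 9)
  x^2 + 9x - 10 = (x + 10)(x - 1)
Common monic factor: x + 10


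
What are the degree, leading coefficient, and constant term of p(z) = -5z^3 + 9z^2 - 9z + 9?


Highest power of z is 3, with coefficient -5. Constant term is 9.
Degree = 3, leading coefficient = -5, constant term = 9


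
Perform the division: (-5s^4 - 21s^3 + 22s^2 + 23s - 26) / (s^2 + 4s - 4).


(-5s^4 - 21s^3 + 22s^2 + 23s - 26) / (s^2 + 4s - 4)
Step 1: -5s^2 * (s^2 + 4s - 4) = -5s^4 - 20s^3 + 20s^2; subtract.
Step 2: -s * (s^2 + 4s - 4) = -s^3 - 4s^2 + 4s; subtract.
Step 3: 6 * (s^2 + 4s - 4) = 6s^2 + 24s - 24; subtract.
Quotient: -5s^2 - s + 6, Remainder: -5s - 2


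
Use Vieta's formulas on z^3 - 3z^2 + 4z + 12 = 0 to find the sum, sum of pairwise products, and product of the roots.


Monic cubic z^3+bz^2+cz+d=0: sum=-b, pairwise sum=c, product=-d.
b=-3, c=4, d=12
r1+r2+r3 = 3
r1r2+r1r3+r2r3 = 4
r1r2r3 = -12


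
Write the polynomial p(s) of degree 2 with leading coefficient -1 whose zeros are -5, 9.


p(s) = -(s + 5)(s - 9)
Expand: -s^2 + 4s + 45


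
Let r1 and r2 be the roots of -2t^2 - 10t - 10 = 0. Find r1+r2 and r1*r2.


For at^2+bt+c=0: sum = -b/a, product = c/a.
a=-2, b=-10, c=-10
Sum = -(-10)/-2 = -5
Product = (-10)/-2 = 5


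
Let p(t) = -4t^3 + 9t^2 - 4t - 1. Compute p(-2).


Using direct substitution:
  -4 * (-2)^3 = 32
  9 * (-2)^2 = 36
  -4 * (-2)^1 = 8
  constant: -1
Sum = 32 + 36 + 8 - 1 = 75


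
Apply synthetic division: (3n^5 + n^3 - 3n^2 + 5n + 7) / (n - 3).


Synthetic division with c = 3. Coefficients: 3, 0, 1, -3, 5, 7
Bring down 3.
  3 * 3 = 9; 9 + 0 = 9
  9 * 3 = 27; 27 + 1 = 28
  28 * 3 = 84; 84 - 3 = 81
  81 * 3 = 243; 243 + 5 = 248
  248 * 3 = 744; 744 + 7 = 751
Quotient: 3n^4 + 9n^3 + 28n^2 + 81n + 248, Remainder: 751


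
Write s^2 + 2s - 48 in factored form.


Roots satisfy r1 + r2 = -b/a = -2 and r1*r2 = c/a = -48.
So r1 = -8, r2 = 6.
s^2 + 2s - 48 = (s - r1)(s - r2) = (s + 8)(s - 6)


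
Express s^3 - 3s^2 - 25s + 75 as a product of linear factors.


Try integer roots (divisors of 75). s=-5: p(-5)=0.
Divide out (s + 5): quotient is s^2 - 8s + 15.
Factor the quadratic: (s - 5)(s - 3)
Result: (s + 5)(s - 5)(s - 3)


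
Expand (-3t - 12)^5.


Expand (-3t - 12)^5 by repeated multiplication:
  (-3t - 12)^2 = 9t^2 + 72t + 144
  (-3t - 12)^3 = -27t^3 - 324t^2 - 1296t - 1728
  (-3t - 12)^4 = 81t^4 + 1296t^3 + 7776t^2 + 20736t + 20736
= -243t^5 - 4860t^4 - 38880t^3 - 155520t^2 - 311040t - 248832


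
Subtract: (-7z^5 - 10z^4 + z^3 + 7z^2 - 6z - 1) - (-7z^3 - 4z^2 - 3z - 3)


Distribute the minus sign:
  (-7z^5 - 10z^4 + z^3 + 7z^2 - 6z - 1)
- (-7z^3 - 4z^2 - 3z - 3)
Negate second polynomial: 7z^3 + 4z^2 + 3z + 3
Add: -7z^5 - 10z^4 + 8z^3 + 11z^2 - 3z + 2


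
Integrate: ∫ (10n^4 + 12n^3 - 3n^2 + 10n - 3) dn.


Reverse power rule on each term:
  ∫ 10n^4 dn = 2n^5
  ∫ 12n^3 dn = 3n^4
  ∫ -3n^2 dn = -n^3
  ∫ 10n dn = 5n^2
  ∫ -3 dn = -3n
F(n) = 2n^5 + 3n^4 - n^3 + 5n^2 - 3n + C


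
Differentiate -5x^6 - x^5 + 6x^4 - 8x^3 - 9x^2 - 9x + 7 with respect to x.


Apply the power rule term by term:
  d/dx(-5x^6) = -30x^5
  d/dx(-x^5) = -5x^4
  d/dx(6x^4) = 24x^3
  d/dx(-8x^3) = -24x^2
  d/dx(-9x^2) = -18x
  d/dx(-9x) = -9
  d/dx(7) = 0
p'(x) = -30x^5 - 5x^4 + 24x^3 - 24x^2 - 18x - 9


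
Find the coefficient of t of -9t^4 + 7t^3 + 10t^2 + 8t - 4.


Read off the coefficient of t: 8


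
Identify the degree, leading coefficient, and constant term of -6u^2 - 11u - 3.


Highest power of u is 2, with coefficient -6. Constant term is -3.
Degree = 2, leading coefficient = -6, constant term = -3


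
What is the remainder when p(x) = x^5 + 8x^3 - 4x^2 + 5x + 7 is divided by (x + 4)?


By the Remainder Theorem, the remainder equals p(-4):
  1*(-4)^5 = -1024
  0*(-4)^4 = 0
  8*(-4)^3 = -512
  -4*(-4)^2 = -64
  5*(-4)^1 = -20
  constant: 7
Sum: -1024 + 0 - 512 - 64 - 20 + 7 = -1613


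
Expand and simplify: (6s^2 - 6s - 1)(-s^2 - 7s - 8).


Distribute each term of the first polynomial:
  (6s^2)(-s^2 - 7s - 8) = -6s^4 - 42s^3 - 48s^2
  (-6s)(-s^2 - 7s - 8) = 6s^3 + 42s^2 + 48s
  (-1)(-s^2 - 7s - 8) = s^2 + 7s + 8
Sum: -6s^4 - 36s^3 - 5s^2 + 55s + 8


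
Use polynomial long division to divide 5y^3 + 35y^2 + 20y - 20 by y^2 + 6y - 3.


(5y^3 + 35y^2 + 20y - 20) / (y^2 + 6y - 3)
Step 1: 5y * (y^2 + 6y - 3) = 5y^3 + 30y^2 - 15y; subtract.
Step 2: 5 * (y^2 + 6y - 3) = 5y^2 + 30y - 15; subtract.
Quotient: 5y + 5, Remainder: 5y - 5


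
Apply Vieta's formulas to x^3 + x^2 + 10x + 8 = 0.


Monic cubic x^3+bx^2+cx+d=0: sum=-b, pairwise sum=c, product=-d.
b=1, c=10, d=8
r1+r2+r3 = -1
r1r2+r1r3+r2r3 = 10
r1r2r3 = -8


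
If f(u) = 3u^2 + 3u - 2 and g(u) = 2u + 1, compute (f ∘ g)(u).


Substitute g(u) into f:
f(g(u)) = 3*(2u + 1)^2 + 3*(2u + 1) + (-2)
(2u + 1)^2 = 4u^2 + 4u + 1
Expand and combine: 12u^2 + 18u + 4


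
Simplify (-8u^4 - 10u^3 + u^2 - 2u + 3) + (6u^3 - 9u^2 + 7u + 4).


Align terms by degree and add:
  -8u^4 - 10u^3 + u^2 - 2u + 3
+ 6u^3 - 9u^2 + 7u + 4
= -8u^4 - 4u^3 - 8u^2 + 5u + 7


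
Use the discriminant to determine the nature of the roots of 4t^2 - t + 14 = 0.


D = b^2 - 4ac = (-1)^2 - 4(4)(14) = 1 - 224 = -223
Since D < 0: two complex conjugate roots (no real roots)


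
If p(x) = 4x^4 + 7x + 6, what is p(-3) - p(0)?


p(-3) = 309
p(0) = 6
p(-3) - p(0) = 309 - 6 = 303


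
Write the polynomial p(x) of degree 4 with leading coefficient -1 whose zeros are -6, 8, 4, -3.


p(x) = -(x + 6)(x - 8)(x - 4)(x + 3)
Expand: -x^4 + 3x^3 + 58x^2 - 72x - 576


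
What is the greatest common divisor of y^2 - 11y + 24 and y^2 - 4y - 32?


Factor each:
  y^2 - 11y + 24 = (y - 8)(y - 3)
  y^2 - 4y - 32 = (y - 8)(y + 4)
Common monic factor: y - 8


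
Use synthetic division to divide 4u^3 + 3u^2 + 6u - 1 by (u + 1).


Synthetic division with c = -1. Coefficients: 4, 3, 6, -1
Bring down 4.
  4 * -1 = -4; -4 + 3 = -1
  -1 * -1 = 1; 1 + 6 = 7
  7 * -1 = -7; -7 - 1 = -8
Quotient: 4u^2 - u + 7, Remainder: -8


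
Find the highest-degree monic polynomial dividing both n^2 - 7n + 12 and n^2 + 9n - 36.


Factor each:
  n^2 - 7n + 12 = (n - 3)(n - 4)
  n^2 + 9n - 36 = (n - 3)(n + 12)
Common monic factor: n - 3


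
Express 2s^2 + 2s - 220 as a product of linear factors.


Roots satisfy r1 + r2 = -b/a = -1 and r1*r2 = c/a = -110.
So r1 = 10, r2 = -11.
2s^2 + 2s - 220 = 2(s - r1)(s - r2) = 2(s - 10)(s + 11)


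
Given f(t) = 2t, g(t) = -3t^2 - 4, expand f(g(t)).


Substitute g(t) into f:
f(g(t)) = 2*(-3t^2 - 4)
Expand and combine: -6t^2 - 8


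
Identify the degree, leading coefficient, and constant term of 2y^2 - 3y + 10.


Highest power of y is 2, with coefficient 2. Constant term is 10.
Degree = 2, leading coefficient = 2, constant term = 10


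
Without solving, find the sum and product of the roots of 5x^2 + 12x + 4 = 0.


For ax^2+bx+c=0: sum = -b/a, product = c/a.
a=5, b=12, c=4
Sum = -(12)/5 = -12/5
Product = (4)/5 = 4/5


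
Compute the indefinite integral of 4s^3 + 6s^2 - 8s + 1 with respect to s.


Reverse power rule on each term:
  ∫ 4s^3 ds = s^4
  ∫ 6s^2 ds = 2s^3
  ∫ -8s ds = -4s^2
  ∫ 1 ds = s
F(s) = s^4 + 2s^3 - 4s^2 + s + C


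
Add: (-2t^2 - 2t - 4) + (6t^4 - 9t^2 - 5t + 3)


Align terms by degree and add:
  -2t^2 - 2t - 4
+ 6t^4 - 9t^2 - 5t + 3
= 6t^4 - 11t^2 - 7t - 1


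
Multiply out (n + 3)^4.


Expand (n + 3)^4 by repeated multiplication:
  (n + 3)^2 = n^2 + 6n + 9
  (n + 3)^3 = n^3 + 9n^2 + 27n + 27
= n^4 + 12n^3 + 54n^2 + 108n + 81


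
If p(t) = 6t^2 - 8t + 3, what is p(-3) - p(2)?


p(-3) = 81
p(2) = 11
p(-3) - p(2) = 81 - 11 = 70


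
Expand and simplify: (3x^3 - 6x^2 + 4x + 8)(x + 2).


Distribute each term of the first polynomial:
  (3x^3)(x + 2) = 3x^4 + 6x^3
  (-6x^2)(x + 2) = -6x^3 - 12x^2
  (4x)(x + 2) = 4x^2 + 8x
  (8)(x + 2) = 8x + 16
Sum: 3x^4 - 8x^2 + 16x + 16


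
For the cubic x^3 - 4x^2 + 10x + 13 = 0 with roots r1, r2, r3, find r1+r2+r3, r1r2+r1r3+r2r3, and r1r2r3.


Monic cubic x^3+bx^2+cx+d=0: sum=-b, pairwise sum=c, product=-d.
b=-4, c=10, d=13
r1+r2+r3 = 4
r1r2+r1r3+r2r3 = 10
r1r2r3 = -13


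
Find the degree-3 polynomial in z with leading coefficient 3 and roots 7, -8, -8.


p(z) = 3(z - 7)(z + 8)(z + 8)
Expand: 3z^3 + 27z^2 - 144z - 1344


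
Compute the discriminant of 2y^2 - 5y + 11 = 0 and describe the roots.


D = b^2 - 4ac = (-5)^2 - 4(2)(11) = 25 - 88 = -63
Since D < 0: two complex conjugate roots (no real roots)


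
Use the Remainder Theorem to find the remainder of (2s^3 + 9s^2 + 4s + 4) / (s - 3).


By the Remainder Theorem, the remainder equals p(3):
  2*(3)^3 = 54
  9*(3)^2 = 81
  4*(3)^1 = 12
  constant: 4
Sum: 54 + 81 + 12 + 4 = 151


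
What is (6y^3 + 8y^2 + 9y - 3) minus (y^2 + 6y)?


Distribute the minus sign:
  (6y^3 + 8y^2 + 9y - 3)
- (y^2 + 6y)
Negate second polynomial: -y^2 - 6y
Add: 6y^3 + 7y^2 + 3y - 3


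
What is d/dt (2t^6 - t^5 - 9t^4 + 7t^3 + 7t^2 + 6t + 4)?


Apply the power rule term by term:
  d/dt(2t^6) = 12t^5
  d/dt(-t^5) = -5t^4
  d/dt(-9t^4) = -36t^3
  d/dt(7t^3) = 21t^2
  d/dt(7t^2) = 14t
  d/dt(6t) = 6
  d/dt(4) = 0
p'(t) = 12t^5 - 5t^4 - 36t^3 + 21t^2 + 14t + 6


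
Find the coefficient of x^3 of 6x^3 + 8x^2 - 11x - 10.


Read off the coefficient of x^3: 6


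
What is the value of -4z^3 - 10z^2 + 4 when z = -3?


Using direct substitution:
  -4 * (-3)^3 = 108
  -10 * (-3)^2 = -90
  0 * (-3)^1 = 0
  constant: 4
Sum = 108 - 90 + 0 + 4 = 22


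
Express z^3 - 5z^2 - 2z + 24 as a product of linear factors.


Try integer roots (divisors of 24). z=3: p(3)=0.
Divide out (z - 3): quotient is z^2 - 2z - 8.
Factor the quadratic: (z + 2)(z - 4)
Result: (z - 3)(z + 2)(z - 4)


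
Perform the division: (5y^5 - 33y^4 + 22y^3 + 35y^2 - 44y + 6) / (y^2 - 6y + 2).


(5y^5 - 33y^4 + 22y^3 + 35y^2 - 44y + 6) / (y^2 - 6y + 2)
Step 1: 5y^3 * (y^2 - 6y + 2) = 5y^5 - 30y^4 + 10y^3; subtract.
Step 2: -3y^2 * (y^2 - 6y + 2) = -3y^4 + 18y^3 - 6y^2; subtract.
Step 3: -6y * (y^2 - 6y + 2) = -6y^3 + 36y^2 - 12y; subtract.
Step 4: 5 * (y^2 - 6y + 2) = 5y^2 - 30y + 10; subtract.
Quotient: 5y^3 - 3y^2 - 6y + 5, Remainder: -2y - 4


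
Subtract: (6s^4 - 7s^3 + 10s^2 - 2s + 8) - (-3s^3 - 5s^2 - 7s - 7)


Distribute the minus sign:
  (6s^4 - 7s^3 + 10s^2 - 2s + 8)
- (-3s^3 - 5s^2 - 7s - 7)
Negate second polynomial: 3s^3 + 5s^2 + 7s + 7
Add: 6s^4 - 4s^3 + 15s^2 + 5s + 15


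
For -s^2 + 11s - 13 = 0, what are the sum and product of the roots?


For as^2+bs+c=0: sum = -b/a, product = c/a.
a=-1, b=11, c=-13
Sum = -(11)/-1 = 11
Product = (-13)/-1 = 13


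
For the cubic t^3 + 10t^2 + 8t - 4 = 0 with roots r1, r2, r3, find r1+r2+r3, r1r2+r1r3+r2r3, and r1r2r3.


Monic cubic t^3+bt^2+ct+d=0: sum=-b, pairwise sum=c, product=-d.
b=10, c=8, d=-4
r1+r2+r3 = -10
r1r2+r1r3+r2r3 = 8
r1r2r3 = 4


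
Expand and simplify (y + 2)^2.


Expand (y + 2)^2 by repeated multiplication:
= y^2 + 4y + 4


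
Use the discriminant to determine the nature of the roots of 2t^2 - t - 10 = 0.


D = b^2 - 4ac = (-1)^2 - 4(2)(-10) = 1 + 80 = 81
Since D > 0: two distinct rational roots


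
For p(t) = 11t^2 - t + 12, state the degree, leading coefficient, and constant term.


Highest power of t is 2, with coefficient 11. Constant term is 12.
Degree = 2, leading coefficient = 11, constant term = 12


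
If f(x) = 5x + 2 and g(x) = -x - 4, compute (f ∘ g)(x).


Substitute g(x) into f:
f(g(x)) = 5*(-x - 4) + 2
Expand and combine: -5x - 18


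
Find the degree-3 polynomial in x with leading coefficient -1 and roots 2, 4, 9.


p(x) = -(x - 2)(x - 4)(x - 9)
Expand: -x^3 + 15x^2 - 62x + 72


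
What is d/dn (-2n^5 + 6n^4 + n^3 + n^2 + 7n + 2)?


Apply the power rule term by term:
  d/dn(-2n^5) = -10n^4
  d/dn(6n^4) = 24n^3
  d/dn(n^3) = 3n^2
  d/dn(n^2) = 2n
  d/dn(7n) = 7
  d/dn(2) = 0
p'(n) = -10n^4 + 24n^3 + 3n^2 + 2n + 7


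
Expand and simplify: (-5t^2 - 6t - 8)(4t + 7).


Distribute each term of the first polynomial:
  (-5t^2)(4t + 7) = -20t^3 - 35t^2
  (-6t)(4t + 7) = -24t^2 - 42t
  (-8)(4t + 7) = -32t - 56
Sum: -20t^3 - 59t^2 - 74t - 56


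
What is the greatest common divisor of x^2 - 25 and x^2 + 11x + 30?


Factor each:
  x^2 - 25 = (x + 5)(x - 5)
  x^2 + 11x + 30 = (x + 5)(x + 6)
Common monic factor: x + 5


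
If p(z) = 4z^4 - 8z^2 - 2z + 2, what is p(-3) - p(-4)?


p(-3) = 260
p(-4) = 906
p(-3) - p(-4) = 260 - 906 = -646


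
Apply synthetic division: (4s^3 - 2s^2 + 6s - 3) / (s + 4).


Synthetic division with c = -4. Coefficients: 4, -2, 6, -3
Bring down 4.
  4 * -4 = -16; -16 - 2 = -18
  -18 * -4 = 72; 72 + 6 = 78
  78 * -4 = -312; -312 - 3 = -315
Quotient: 4s^2 - 18s + 78, Remainder: -315


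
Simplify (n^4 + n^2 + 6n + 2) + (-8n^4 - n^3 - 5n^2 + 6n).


Align terms by degree and add:
  n^4 + n^2 + 6n + 2
  -8n^4 - n^3 - 5n^2 + 6n
= -7n^4 - n^3 - 4n^2 + 12n + 2


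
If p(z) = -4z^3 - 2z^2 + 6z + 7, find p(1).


Using direct substitution:
  -4 * (1)^3 = -4
  -2 * (1)^2 = -2
  6 * (1)^1 = 6
  constant: 7
Sum = -4 - 2 + 6 + 7 = 7


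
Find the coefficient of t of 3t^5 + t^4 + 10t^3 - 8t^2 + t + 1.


Read off the coefficient of t: 1


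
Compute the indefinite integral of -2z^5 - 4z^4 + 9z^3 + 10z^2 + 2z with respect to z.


Reverse power rule on each term:
  ∫ -2z^5 dz = -(1/3)z^6
  ∫ -4z^4 dz = -(4/5)z^5
  ∫ 9z^3 dz = (9/4)z^4
  ∫ 10z^2 dz = (10/3)z^3
  ∫ 2z dz = z^2
F(z) = -(1/3)z^6 - (4/5)z^5 + (9/4)z^4 + (10/3)z^3 + z^2 + C


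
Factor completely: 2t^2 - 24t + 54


Roots satisfy r1 + r2 = -b/a = 12 and r1*r2 = c/a = 27.
So r1 = 9, r2 = 3.
2t^2 - 24t + 54 = 2(t - r1)(t - r2) = 2(t - 9)(t - 3)


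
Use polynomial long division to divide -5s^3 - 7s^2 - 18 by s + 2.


(-5s^3 - 7s^2 - 18) / (s + 2)
Step 1: -5s^2 * (s + 2) = -5s^3 - 10s^2; subtract.
Step 2: 3s * (s + 2) = 3s^2 + 6s; subtract.
Step 3: -6 * (s + 2) = -6s - 12; subtract.
Quotient: -5s^2 + 3s - 6, Remainder: -6


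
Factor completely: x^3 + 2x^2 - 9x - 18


Try integer roots (divisors of -18). x=3: p(3)=0.
Divide out (x - 3): quotient is x^2 + 5x + 6.
Factor the quadratic: (x + 2)(x + 3)
Result: (x - 3)(x + 2)(x + 3)


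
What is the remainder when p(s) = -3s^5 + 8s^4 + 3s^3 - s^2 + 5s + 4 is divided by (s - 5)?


By the Remainder Theorem, the remainder equals p(5):
  -3*(5)^5 = -9375
  8*(5)^4 = 5000
  3*(5)^3 = 375
  -1*(5)^2 = -25
  5*(5)^1 = 25
  constant: 4
Sum: -9375 + 5000 + 375 - 25 + 25 + 4 = -3996


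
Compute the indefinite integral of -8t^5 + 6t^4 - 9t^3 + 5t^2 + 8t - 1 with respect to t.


Reverse power rule on each term:
  ∫ -8t^5 dt = -(4/3)t^6
  ∫ 6t^4 dt = (6/5)t^5
  ∫ -9t^3 dt = -(9/4)t^4
  ∫ 5t^2 dt = (5/3)t^3
  ∫ 8t dt = 4t^2
  ∫ -1 dt = -t
F(t) = -(4/3)t^6 + (6/5)t^5 - (9/4)t^4 + (5/3)t^3 + 4t^2 - t + C


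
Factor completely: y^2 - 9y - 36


Roots satisfy r1 + r2 = -b/a = 9 and r1*r2 = c/a = -36.
So r1 = 12, r2 = -3.
y^2 - 9y - 36 = (y - r1)(y - r2) = (y - 12)(y + 3)


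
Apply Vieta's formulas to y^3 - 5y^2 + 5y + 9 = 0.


Monic cubic y^3+by^2+cy+d=0: sum=-b, pairwise sum=c, product=-d.
b=-5, c=5, d=9
r1+r2+r3 = 5
r1r2+r1r3+r2r3 = 5
r1r2r3 = -9


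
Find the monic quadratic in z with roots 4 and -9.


p(z) = (z - 4)(z + 9)
Expand: z^2 + 5z - 36


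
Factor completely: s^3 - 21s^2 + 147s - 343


Try integer roots (divisors of -343). s=7: p(7)=0.
Divide out (s - 7): quotient is s^2 - 14s + 49.
Factor the quadratic: (s - 7)(s - 7)
Result: (s - 7)(s - 7)(s - 7)


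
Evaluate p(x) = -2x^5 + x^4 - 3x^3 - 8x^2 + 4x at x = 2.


Using direct substitution:
  -2 * (2)^5 = -64
  1 * (2)^4 = 16
  -3 * (2)^3 = -24
  -8 * (2)^2 = -32
  4 * (2)^1 = 8
  constant: 0
Sum = -64 + 16 - 24 - 32 + 8 + 0 = -96


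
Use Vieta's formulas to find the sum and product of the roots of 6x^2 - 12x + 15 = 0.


For ax^2+bx+c=0: sum = -b/a, product = c/a.
a=6, b=-12, c=15
Sum = -(-12)/6 = 2
Product = (15)/6 = 5/2


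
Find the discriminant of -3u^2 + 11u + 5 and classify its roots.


D = b^2 - 4ac = (11)^2 - 4(-3)(5) = 121 + 60 = 181
Since D > 0: two distinct irrational roots


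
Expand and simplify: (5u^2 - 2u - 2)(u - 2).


Distribute each term of the first polynomial:
  (5u^2)(u - 2) = 5u^3 - 10u^2
  (-2u)(u - 2) = -2u^2 + 4u
  (-2)(u - 2) = -2u + 4
Sum: 5u^3 - 12u^2 + 2u + 4


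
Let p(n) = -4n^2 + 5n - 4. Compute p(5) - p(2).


p(5) = -79
p(2) = -10
p(5) - p(2) = -79 + 10 = -69


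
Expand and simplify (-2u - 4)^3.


Expand (-2u - 4)^3 by repeated multiplication:
  (-2u - 4)^2 = 4u^2 + 16u + 16
= -8u^3 - 48u^2 - 96u - 64


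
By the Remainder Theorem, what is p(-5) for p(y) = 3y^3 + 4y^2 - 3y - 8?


By the Remainder Theorem, the remainder equals p(-5):
  3*(-5)^3 = -375
  4*(-5)^2 = 100
  -3*(-5)^1 = 15
  constant: -8
Sum: -375 + 100 + 15 - 8 = -268


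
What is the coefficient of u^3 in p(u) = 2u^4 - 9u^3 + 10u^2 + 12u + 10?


Read off the coefficient of u^3: -9


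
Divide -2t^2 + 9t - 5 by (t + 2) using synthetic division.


Synthetic division with c = -2. Coefficients: -2, 9, -5
Bring down -2.
  -2 * -2 = 4; 4 + 9 = 13
  13 * -2 = -26; -26 - 5 = -31
Quotient: -2t + 13, Remainder: -31


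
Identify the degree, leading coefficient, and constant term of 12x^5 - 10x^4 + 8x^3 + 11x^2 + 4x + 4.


Highest power of x is 5, with coefficient 12. Constant term is 4.
Degree = 5, leading coefficient = 12, constant term = 4


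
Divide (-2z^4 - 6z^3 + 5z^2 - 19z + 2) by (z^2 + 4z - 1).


(-2z^4 - 6z^3 + 5z^2 - 19z + 2) / (z^2 + 4z - 1)
Step 1: -2z^2 * (z^2 + 4z - 1) = -2z^4 - 8z^3 + 2z^2; subtract.
Step 2: 2z * (z^2 + 4z - 1) = 2z^3 + 8z^2 - 2z; subtract.
Step 3: -5 * (z^2 + 4z - 1) = -5z^2 - 20z + 5; subtract.
Quotient: -2z^2 + 2z - 5, Remainder: 3z - 3


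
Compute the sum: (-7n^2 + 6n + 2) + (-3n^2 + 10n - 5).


Align terms by degree and add:
  -7n^2 + 6n + 2
  -3n^2 + 10n - 5
= -10n^2 + 16n - 3


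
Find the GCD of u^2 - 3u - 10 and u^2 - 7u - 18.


Factor each:
  u^2 - 3u - 10 = (u + 2)(u - 5)
  u^2 - 7u - 18 = (u + 2)(u - 9)
Common monic factor: u + 2


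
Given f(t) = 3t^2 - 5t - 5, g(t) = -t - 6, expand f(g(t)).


Substitute g(t) into f:
f(g(t)) = 3*(-t - 6)^2 + (-5)*(-t - 6) + (-5)
(-t - 6)^2 = t^2 + 12t + 36
Expand and combine: 3t^2 + 41t + 133


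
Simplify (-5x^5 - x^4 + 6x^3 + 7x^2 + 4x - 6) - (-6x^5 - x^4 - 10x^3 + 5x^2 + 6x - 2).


Distribute the minus sign:
  (-5x^5 - x^4 + 6x^3 + 7x^2 + 4x - 6)
- (-6x^5 - x^4 - 10x^3 + 5x^2 + 6x - 2)
Negate second polynomial: 6x^5 + x^4 + 10x^3 - 5x^2 - 6x + 2
Add: x^5 + 16x^3 + 2x^2 - 2x - 4


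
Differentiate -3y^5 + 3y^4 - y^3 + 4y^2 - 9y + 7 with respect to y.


Apply the power rule term by term:
  d/dy(-3y^5) = -15y^4
  d/dy(3y^4) = 12y^3
  d/dy(-y^3) = -3y^2
  d/dy(4y^2) = 8y
  d/dy(-9y) = -9
  d/dy(7) = 0
p'(y) = -15y^4 + 12y^3 - 3y^2 + 8y - 9


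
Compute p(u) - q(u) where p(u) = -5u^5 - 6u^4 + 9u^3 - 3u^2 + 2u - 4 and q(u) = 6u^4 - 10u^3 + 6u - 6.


Distribute the minus sign:
  (-5u^5 - 6u^4 + 9u^3 - 3u^2 + 2u - 4)
- (6u^4 - 10u^3 + 6u - 6)
Negate second polynomial: -6u^4 + 10u^3 - 6u + 6
Add: -5u^5 - 12u^4 + 19u^3 - 3u^2 - 4u + 2


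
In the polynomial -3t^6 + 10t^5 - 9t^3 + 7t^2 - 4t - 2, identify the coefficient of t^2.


Read off the coefficient of t^2: 7


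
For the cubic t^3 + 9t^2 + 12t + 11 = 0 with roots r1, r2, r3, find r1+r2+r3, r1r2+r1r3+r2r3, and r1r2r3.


Monic cubic t^3+bt^2+ct+d=0: sum=-b, pairwise sum=c, product=-d.
b=9, c=12, d=11
r1+r2+r3 = -9
r1r2+r1r3+r2r3 = 12
r1r2r3 = -11


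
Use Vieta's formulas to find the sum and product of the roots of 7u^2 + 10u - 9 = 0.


For au^2+bu+c=0: sum = -b/a, product = c/a.
a=7, b=10, c=-9
Sum = -(10)/7 = -10/7
Product = (-9)/7 = -9/7


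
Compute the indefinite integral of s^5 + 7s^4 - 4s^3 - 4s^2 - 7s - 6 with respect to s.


Reverse power rule on each term:
  ∫ s^5 ds = (1/6)s^6
  ∫ 7s^4 ds = (7/5)s^5
  ∫ -4s^3 ds = -s^4
  ∫ -4s^2 ds = -(4/3)s^3
  ∫ -7s ds = -(7/2)s^2
  ∫ -6 ds = -6s
F(s) = (1/6)s^6 + (7/5)s^5 - s^4 - (4/3)s^3 - (7/2)s^2 - 6s + C


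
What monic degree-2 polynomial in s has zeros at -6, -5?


p(s) = (s + 6)(s + 5)
Expand: s^2 + 11s + 30


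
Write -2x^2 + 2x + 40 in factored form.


Roots satisfy r1 + r2 = -b/a = 1 and r1*r2 = c/a = -20.
So r1 = 5, r2 = -4.
-2x^2 + 2x + 40 = -2(x - r1)(x - r2) = -2(x - 5)(x + 4)


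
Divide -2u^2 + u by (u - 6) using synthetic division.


Synthetic division with c = 6. Coefficients: -2, 1, 0
Bring down -2.
  -2 * 6 = -12; -12 + 1 = -11
  -11 * 6 = -66; -66 + 0 = -66
Quotient: -2u - 11, Remainder: -66


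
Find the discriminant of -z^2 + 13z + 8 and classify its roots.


D = b^2 - 4ac = (13)^2 - 4(-1)(8) = 169 + 32 = 201
Since D > 0: two distinct irrational roots


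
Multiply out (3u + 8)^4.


Expand (3u + 8)^4 by repeated multiplication:
  (3u + 8)^2 = 9u^2 + 48u + 64
  (3u + 8)^3 = 27u^3 + 216u^2 + 576u + 512
= 81u^4 + 864u^3 + 3456u^2 + 6144u + 4096


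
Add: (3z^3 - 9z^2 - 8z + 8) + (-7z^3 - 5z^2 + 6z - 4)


Align terms by degree and add:
  3z^3 - 9z^2 - 8z + 8
  -7z^3 - 5z^2 + 6z - 4
= -4z^3 - 14z^2 - 2z + 4


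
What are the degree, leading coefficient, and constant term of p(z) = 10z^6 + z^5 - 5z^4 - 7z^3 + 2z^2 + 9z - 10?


Highest power of z is 6, with coefficient 10. Constant term is -10.
Degree = 6, leading coefficient = 10, constant term = -10


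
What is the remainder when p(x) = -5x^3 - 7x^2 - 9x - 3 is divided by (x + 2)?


By the Remainder Theorem, the remainder equals p(-2):
  -5*(-2)^3 = 40
  -7*(-2)^2 = -28
  -9*(-2)^1 = 18
  constant: -3
Sum: 40 - 28 + 18 - 3 = 27


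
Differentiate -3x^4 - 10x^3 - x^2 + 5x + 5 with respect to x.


Apply the power rule term by term:
  d/dx(-3x^4) = -12x^3
  d/dx(-10x^3) = -30x^2
  d/dx(-x^2) = -2x
  d/dx(5x) = 5
  d/dx(5) = 0
p'(x) = -12x^3 - 30x^2 - 2x + 5


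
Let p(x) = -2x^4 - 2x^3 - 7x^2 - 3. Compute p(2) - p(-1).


p(2) = -79
p(-1) = -10
p(2) - p(-1) = -79 + 10 = -69


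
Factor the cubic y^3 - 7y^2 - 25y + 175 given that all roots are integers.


Try integer roots (divisors of 175). y=5: p(5)=0.
Divide out (y - 5): quotient is y^2 - 2y - 35.
Factor the quadratic: (y - 7)(y + 5)
Result: (y - 5)(y - 7)(y + 5)
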